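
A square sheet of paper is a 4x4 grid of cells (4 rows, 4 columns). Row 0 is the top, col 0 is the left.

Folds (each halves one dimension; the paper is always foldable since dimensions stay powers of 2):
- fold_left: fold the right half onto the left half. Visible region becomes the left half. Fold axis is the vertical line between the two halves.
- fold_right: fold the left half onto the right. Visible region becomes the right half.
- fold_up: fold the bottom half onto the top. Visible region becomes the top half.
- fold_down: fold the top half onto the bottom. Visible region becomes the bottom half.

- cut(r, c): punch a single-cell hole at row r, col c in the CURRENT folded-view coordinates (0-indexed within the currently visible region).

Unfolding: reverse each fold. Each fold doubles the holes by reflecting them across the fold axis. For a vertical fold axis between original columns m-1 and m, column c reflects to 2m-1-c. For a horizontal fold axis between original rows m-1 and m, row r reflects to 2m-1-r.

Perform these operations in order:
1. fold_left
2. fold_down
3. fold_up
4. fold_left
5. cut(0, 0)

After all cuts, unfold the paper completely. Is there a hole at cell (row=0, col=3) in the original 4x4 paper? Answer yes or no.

Op 1 fold_left: fold axis v@2; visible region now rows[0,4) x cols[0,2) = 4x2
Op 2 fold_down: fold axis h@2; visible region now rows[2,4) x cols[0,2) = 2x2
Op 3 fold_up: fold axis h@3; visible region now rows[2,3) x cols[0,2) = 1x2
Op 4 fold_left: fold axis v@1; visible region now rows[2,3) x cols[0,1) = 1x1
Op 5 cut(0, 0): punch at orig (2,0); cuts so far [(2, 0)]; region rows[2,3) x cols[0,1) = 1x1
Unfold 1 (reflect across v@1): 2 holes -> [(2, 0), (2, 1)]
Unfold 2 (reflect across h@3): 4 holes -> [(2, 0), (2, 1), (3, 0), (3, 1)]
Unfold 3 (reflect across h@2): 8 holes -> [(0, 0), (0, 1), (1, 0), (1, 1), (2, 0), (2, 1), (3, 0), (3, 1)]
Unfold 4 (reflect across v@2): 16 holes -> [(0, 0), (0, 1), (0, 2), (0, 3), (1, 0), (1, 1), (1, 2), (1, 3), (2, 0), (2, 1), (2, 2), (2, 3), (3, 0), (3, 1), (3, 2), (3, 3)]
Holes: [(0, 0), (0, 1), (0, 2), (0, 3), (1, 0), (1, 1), (1, 2), (1, 3), (2, 0), (2, 1), (2, 2), (2, 3), (3, 0), (3, 1), (3, 2), (3, 3)]

Answer: yes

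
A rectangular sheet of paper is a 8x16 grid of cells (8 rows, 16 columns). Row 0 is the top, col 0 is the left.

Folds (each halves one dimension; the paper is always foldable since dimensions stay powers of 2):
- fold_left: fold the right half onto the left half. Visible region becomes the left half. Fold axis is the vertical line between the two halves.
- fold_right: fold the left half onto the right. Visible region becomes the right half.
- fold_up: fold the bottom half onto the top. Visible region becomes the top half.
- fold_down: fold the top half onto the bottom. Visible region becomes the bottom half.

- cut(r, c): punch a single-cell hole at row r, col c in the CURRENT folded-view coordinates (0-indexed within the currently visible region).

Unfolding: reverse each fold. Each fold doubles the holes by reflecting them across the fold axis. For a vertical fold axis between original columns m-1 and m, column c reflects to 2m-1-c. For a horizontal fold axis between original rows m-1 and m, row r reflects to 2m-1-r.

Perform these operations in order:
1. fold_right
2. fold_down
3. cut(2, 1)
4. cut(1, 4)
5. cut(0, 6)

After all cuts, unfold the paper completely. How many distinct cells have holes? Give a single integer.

Answer: 12

Derivation:
Op 1 fold_right: fold axis v@8; visible region now rows[0,8) x cols[8,16) = 8x8
Op 2 fold_down: fold axis h@4; visible region now rows[4,8) x cols[8,16) = 4x8
Op 3 cut(2, 1): punch at orig (6,9); cuts so far [(6, 9)]; region rows[4,8) x cols[8,16) = 4x8
Op 4 cut(1, 4): punch at orig (5,12); cuts so far [(5, 12), (6, 9)]; region rows[4,8) x cols[8,16) = 4x8
Op 5 cut(0, 6): punch at orig (4,14); cuts so far [(4, 14), (5, 12), (6, 9)]; region rows[4,8) x cols[8,16) = 4x8
Unfold 1 (reflect across h@4): 6 holes -> [(1, 9), (2, 12), (3, 14), (4, 14), (5, 12), (6, 9)]
Unfold 2 (reflect across v@8): 12 holes -> [(1, 6), (1, 9), (2, 3), (2, 12), (3, 1), (3, 14), (4, 1), (4, 14), (5, 3), (5, 12), (6, 6), (6, 9)]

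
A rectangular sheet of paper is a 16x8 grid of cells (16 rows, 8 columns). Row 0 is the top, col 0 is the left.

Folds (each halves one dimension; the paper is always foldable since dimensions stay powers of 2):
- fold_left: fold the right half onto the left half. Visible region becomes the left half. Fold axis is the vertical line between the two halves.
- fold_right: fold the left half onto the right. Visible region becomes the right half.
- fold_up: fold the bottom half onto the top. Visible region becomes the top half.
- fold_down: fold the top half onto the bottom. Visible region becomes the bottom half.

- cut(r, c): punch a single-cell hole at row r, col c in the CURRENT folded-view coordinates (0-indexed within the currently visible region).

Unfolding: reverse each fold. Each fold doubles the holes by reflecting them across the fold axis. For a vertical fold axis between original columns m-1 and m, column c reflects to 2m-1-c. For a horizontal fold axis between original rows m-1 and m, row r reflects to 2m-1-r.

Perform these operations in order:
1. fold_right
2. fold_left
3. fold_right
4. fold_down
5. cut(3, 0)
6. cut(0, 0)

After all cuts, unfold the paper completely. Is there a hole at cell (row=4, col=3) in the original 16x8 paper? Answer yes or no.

Answer: yes

Derivation:
Op 1 fold_right: fold axis v@4; visible region now rows[0,16) x cols[4,8) = 16x4
Op 2 fold_left: fold axis v@6; visible region now rows[0,16) x cols[4,6) = 16x2
Op 3 fold_right: fold axis v@5; visible region now rows[0,16) x cols[5,6) = 16x1
Op 4 fold_down: fold axis h@8; visible region now rows[8,16) x cols[5,6) = 8x1
Op 5 cut(3, 0): punch at orig (11,5); cuts so far [(11, 5)]; region rows[8,16) x cols[5,6) = 8x1
Op 6 cut(0, 0): punch at orig (8,5); cuts so far [(8, 5), (11, 5)]; region rows[8,16) x cols[5,6) = 8x1
Unfold 1 (reflect across h@8): 4 holes -> [(4, 5), (7, 5), (8, 5), (11, 5)]
Unfold 2 (reflect across v@5): 8 holes -> [(4, 4), (4, 5), (7, 4), (7, 5), (8, 4), (8, 5), (11, 4), (11, 5)]
Unfold 3 (reflect across v@6): 16 holes -> [(4, 4), (4, 5), (4, 6), (4, 7), (7, 4), (7, 5), (7, 6), (7, 7), (8, 4), (8, 5), (8, 6), (8, 7), (11, 4), (11, 5), (11, 6), (11, 7)]
Unfold 4 (reflect across v@4): 32 holes -> [(4, 0), (4, 1), (4, 2), (4, 3), (4, 4), (4, 5), (4, 6), (4, 7), (7, 0), (7, 1), (7, 2), (7, 3), (7, 4), (7, 5), (7, 6), (7, 7), (8, 0), (8, 1), (8, 2), (8, 3), (8, 4), (8, 5), (8, 6), (8, 7), (11, 0), (11, 1), (11, 2), (11, 3), (11, 4), (11, 5), (11, 6), (11, 7)]
Holes: [(4, 0), (4, 1), (4, 2), (4, 3), (4, 4), (4, 5), (4, 6), (4, 7), (7, 0), (7, 1), (7, 2), (7, 3), (7, 4), (7, 5), (7, 6), (7, 7), (8, 0), (8, 1), (8, 2), (8, 3), (8, 4), (8, 5), (8, 6), (8, 7), (11, 0), (11, 1), (11, 2), (11, 3), (11, 4), (11, 5), (11, 6), (11, 7)]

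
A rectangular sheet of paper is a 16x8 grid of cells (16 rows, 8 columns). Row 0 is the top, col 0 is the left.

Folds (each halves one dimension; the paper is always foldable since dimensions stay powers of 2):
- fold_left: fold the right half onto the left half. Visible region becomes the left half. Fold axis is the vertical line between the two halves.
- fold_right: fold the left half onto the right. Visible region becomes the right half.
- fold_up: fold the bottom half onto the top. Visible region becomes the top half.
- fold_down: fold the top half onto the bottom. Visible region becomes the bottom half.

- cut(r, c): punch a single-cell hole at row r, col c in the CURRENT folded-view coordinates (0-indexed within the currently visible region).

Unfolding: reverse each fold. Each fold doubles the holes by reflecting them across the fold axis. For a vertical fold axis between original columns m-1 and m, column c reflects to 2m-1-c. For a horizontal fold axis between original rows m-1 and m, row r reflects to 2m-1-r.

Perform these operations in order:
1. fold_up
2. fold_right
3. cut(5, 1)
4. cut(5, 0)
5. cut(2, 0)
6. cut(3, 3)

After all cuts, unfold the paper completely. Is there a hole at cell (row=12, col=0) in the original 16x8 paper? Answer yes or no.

Answer: yes

Derivation:
Op 1 fold_up: fold axis h@8; visible region now rows[0,8) x cols[0,8) = 8x8
Op 2 fold_right: fold axis v@4; visible region now rows[0,8) x cols[4,8) = 8x4
Op 3 cut(5, 1): punch at orig (5,5); cuts so far [(5, 5)]; region rows[0,8) x cols[4,8) = 8x4
Op 4 cut(5, 0): punch at orig (5,4); cuts so far [(5, 4), (5, 5)]; region rows[0,8) x cols[4,8) = 8x4
Op 5 cut(2, 0): punch at orig (2,4); cuts so far [(2, 4), (5, 4), (5, 5)]; region rows[0,8) x cols[4,8) = 8x4
Op 6 cut(3, 3): punch at orig (3,7); cuts so far [(2, 4), (3, 7), (5, 4), (5, 5)]; region rows[0,8) x cols[4,8) = 8x4
Unfold 1 (reflect across v@4): 8 holes -> [(2, 3), (2, 4), (3, 0), (3, 7), (5, 2), (5, 3), (5, 4), (5, 5)]
Unfold 2 (reflect across h@8): 16 holes -> [(2, 3), (2, 4), (3, 0), (3, 7), (5, 2), (5, 3), (5, 4), (5, 5), (10, 2), (10, 3), (10, 4), (10, 5), (12, 0), (12, 7), (13, 3), (13, 4)]
Holes: [(2, 3), (2, 4), (3, 0), (3, 7), (5, 2), (5, 3), (5, 4), (5, 5), (10, 2), (10, 3), (10, 4), (10, 5), (12, 0), (12, 7), (13, 3), (13, 4)]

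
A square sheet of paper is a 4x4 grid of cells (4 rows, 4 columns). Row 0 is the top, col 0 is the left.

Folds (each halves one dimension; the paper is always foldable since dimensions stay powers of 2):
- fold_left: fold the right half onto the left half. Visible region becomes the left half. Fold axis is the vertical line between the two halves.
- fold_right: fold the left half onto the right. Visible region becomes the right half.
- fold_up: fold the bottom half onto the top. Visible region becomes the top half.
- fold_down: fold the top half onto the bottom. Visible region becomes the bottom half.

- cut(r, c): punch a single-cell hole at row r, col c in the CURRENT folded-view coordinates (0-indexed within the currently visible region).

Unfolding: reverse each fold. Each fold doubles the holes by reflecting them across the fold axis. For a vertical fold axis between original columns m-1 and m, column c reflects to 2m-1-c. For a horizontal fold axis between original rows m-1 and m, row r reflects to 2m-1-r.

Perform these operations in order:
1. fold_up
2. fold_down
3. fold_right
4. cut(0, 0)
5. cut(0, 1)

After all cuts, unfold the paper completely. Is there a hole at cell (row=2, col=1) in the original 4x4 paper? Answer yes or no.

Op 1 fold_up: fold axis h@2; visible region now rows[0,2) x cols[0,4) = 2x4
Op 2 fold_down: fold axis h@1; visible region now rows[1,2) x cols[0,4) = 1x4
Op 3 fold_right: fold axis v@2; visible region now rows[1,2) x cols[2,4) = 1x2
Op 4 cut(0, 0): punch at orig (1,2); cuts so far [(1, 2)]; region rows[1,2) x cols[2,4) = 1x2
Op 5 cut(0, 1): punch at orig (1,3); cuts so far [(1, 2), (1, 3)]; region rows[1,2) x cols[2,4) = 1x2
Unfold 1 (reflect across v@2): 4 holes -> [(1, 0), (1, 1), (1, 2), (1, 3)]
Unfold 2 (reflect across h@1): 8 holes -> [(0, 0), (0, 1), (0, 2), (0, 3), (1, 0), (1, 1), (1, 2), (1, 3)]
Unfold 3 (reflect across h@2): 16 holes -> [(0, 0), (0, 1), (0, 2), (0, 3), (1, 0), (1, 1), (1, 2), (1, 3), (2, 0), (2, 1), (2, 2), (2, 3), (3, 0), (3, 1), (3, 2), (3, 3)]
Holes: [(0, 0), (0, 1), (0, 2), (0, 3), (1, 0), (1, 1), (1, 2), (1, 3), (2, 0), (2, 1), (2, 2), (2, 3), (3, 0), (3, 1), (3, 2), (3, 3)]

Answer: yes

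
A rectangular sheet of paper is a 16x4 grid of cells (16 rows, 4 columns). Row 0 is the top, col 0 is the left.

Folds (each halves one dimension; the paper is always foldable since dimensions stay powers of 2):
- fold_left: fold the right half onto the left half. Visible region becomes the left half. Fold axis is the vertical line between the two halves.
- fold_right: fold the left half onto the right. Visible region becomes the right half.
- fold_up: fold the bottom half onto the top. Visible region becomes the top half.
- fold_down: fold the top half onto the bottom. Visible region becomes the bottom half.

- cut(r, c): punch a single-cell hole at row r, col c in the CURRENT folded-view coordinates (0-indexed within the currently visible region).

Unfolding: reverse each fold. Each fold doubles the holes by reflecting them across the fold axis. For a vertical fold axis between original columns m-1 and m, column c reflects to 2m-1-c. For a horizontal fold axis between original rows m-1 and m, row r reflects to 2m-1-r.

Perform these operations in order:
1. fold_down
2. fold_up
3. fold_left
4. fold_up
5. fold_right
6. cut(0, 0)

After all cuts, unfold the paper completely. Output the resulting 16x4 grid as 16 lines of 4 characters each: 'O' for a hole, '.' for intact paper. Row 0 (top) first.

Op 1 fold_down: fold axis h@8; visible region now rows[8,16) x cols[0,4) = 8x4
Op 2 fold_up: fold axis h@12; visible region now rows[8,12) x cols[0,4) = 4x4
Op 3 fold_left: fold axis v@2; visible region now rows[8,12) x cols[0,2) = 4x2
Op 4 fold_up: fold axis h@10; visible region now rows[8,10) x cols[0,2) = 2x2
Op 5 fold_right: fold axis v@1; visible region now rows[8,10) x cols[1,2) = 2x1
Op 6 cut(0, 0): punch at orig (8,1); cuts so far [(8, 1)]; region rows[8,10) x cols[1,2) = 2x1
Unfold 1 (reflect across v@1): 2 holes -> [(8, 0), (8, 1)]
Unfold 2 (reflect across h@10): 4 holes -> [(8, 0), (8, 1), (11, 0), (11, 1)]
Unfold 3 (reflect across v@2): 8 holes -> [(8, 0), (8, 1), (8, 2), (8, 3), (11, 0), (11, 1), (11, 2), (11, 3)]
Unfold 4 (reflect across h@12): 16 holes -> [(8, 0), (8, 1), (8, 2), (8, 3), (11, 0), (11, 1), (11, 2), (11, 3), (12, 0), (12, 1), (12, 2), (12, 3), (15, 0), (15, 1), (15, 2), (15, 3)]
Unfold 5 (reflect across h@8): 32 holes -> [(0, 0), (0, 1), (0, 2), (0, 3), (3, 0), (3, 1), (3, 2), (3, 3), (4, 0), (4, 1), (4, 2), (4, 3), (7, 0), (7, 1), (7, 2), (7, 3), (8, 0), (8, 1), (8, 2), (8, 3), (11, 0), (11, 1), (11, 2), (11, 3), (12, 0), (12, 1), (12, 2), (12, 3), (15, 0), (15, 1), (15, 2), (15, 3)]

Answer: OOOO
....
....
OOOO
OOOO
....
....
OOOO
OOOO
....
....
OOOO
OOOO
....
....
OOOO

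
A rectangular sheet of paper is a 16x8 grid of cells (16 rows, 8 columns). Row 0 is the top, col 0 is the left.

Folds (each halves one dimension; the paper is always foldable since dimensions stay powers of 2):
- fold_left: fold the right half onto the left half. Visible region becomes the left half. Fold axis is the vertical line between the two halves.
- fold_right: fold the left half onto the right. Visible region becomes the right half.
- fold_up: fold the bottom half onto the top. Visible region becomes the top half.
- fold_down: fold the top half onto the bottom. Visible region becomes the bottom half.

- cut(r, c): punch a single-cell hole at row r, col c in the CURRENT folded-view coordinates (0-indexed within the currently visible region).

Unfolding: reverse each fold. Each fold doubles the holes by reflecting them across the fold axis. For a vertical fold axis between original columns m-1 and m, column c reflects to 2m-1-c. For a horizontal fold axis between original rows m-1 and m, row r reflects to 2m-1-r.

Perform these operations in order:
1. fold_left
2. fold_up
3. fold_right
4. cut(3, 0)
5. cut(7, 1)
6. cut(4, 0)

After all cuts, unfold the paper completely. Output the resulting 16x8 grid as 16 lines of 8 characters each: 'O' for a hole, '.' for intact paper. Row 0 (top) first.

Op 1 fold_left: fold axis v@4; visible region now rows[0,16) x cols[0,4) = 16x4
Op 2 fold_up: fold axis h@8; visible region now rows[0,8) x cols[0,4) = 8x4
Op 3 fold_right: fold axis v@2; visible region now rows[0,8) x cols[2,4) = 8x2
Op 4 cut(3, 0): punch at orig (3,2); cuts so far [(3, 2)]; region rows[0,8) x cols[2,4) = 8x2
Op 5 cut(7, 1): punch at orig (7,3); cuts so far [(3, 2), (7, 3)]; region rows[0,8) x cols[2,4) = 8x2
Op 6 cut(4, 0): punch at orig (4,2); cuts so far [(3, 2), (4, 2), (7, 3)]; region rows[0,8) x cols[2,4) = 8x2
Unfold 1 (reflect across v@2): 6 holes -> [(3, 1), (3, 2), (4, 1), (4, 2), (7, 0), (7, 3)]
Unfold 2 (reflect across h@8): 12 holes -> [(3, 1), (3, 2), (4, 1), (4, 2), (7, 0), (7, 3), (8, 0), (8, 3), (11, 1), (11, 2), (12, 1), (12, 2)]
Unfold 3 (reflect across v@4): 24 holes -> [(3, 1), (3, 2), (3, 5), (3, 6), (4, 1), (4, 2), (4, 5), (4, 6), (7, 0), (7, 3), (7, 4), (7, 7), (8, 0), (8, 3), (8, 4), (8, 7), (11, 1), (11, 2), (11, 5), (11, 6), (12, 1), (12, 2), (12, 5), (12, 6)]

Answer: ........
........
........
.OO..OO.
.OO..OO.
........
........
O..OO..O
O..OO..O
........
........
.OO..OO.
.OO..OO.
........
........
........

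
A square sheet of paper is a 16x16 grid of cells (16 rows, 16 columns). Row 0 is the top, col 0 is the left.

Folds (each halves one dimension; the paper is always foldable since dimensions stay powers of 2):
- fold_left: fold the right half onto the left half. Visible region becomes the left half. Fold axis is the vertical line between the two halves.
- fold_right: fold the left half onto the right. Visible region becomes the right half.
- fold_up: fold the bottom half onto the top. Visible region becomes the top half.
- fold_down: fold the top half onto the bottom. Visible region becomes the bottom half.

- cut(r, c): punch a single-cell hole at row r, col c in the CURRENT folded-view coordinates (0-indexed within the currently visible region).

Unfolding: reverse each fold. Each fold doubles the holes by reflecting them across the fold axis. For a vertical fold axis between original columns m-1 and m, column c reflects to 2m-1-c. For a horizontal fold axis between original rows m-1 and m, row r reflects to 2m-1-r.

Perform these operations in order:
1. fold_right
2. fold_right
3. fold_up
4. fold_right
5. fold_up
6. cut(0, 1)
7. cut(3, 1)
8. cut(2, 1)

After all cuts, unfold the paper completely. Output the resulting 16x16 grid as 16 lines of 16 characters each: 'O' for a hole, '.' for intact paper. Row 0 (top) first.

Answer: O..OO..OO..OO..O
................
O..OO..OO..OO..O
O..OO..OO..OO..O
O..OO..OO..OO..O
O..OO..OO..OO..O
................
O..OO..OO..OO..O
O..OO..OO..OO..O
................
O..OO..OO..OO..O
O..OO..OO..OO..O
O..OO..OO..OO..O
O..OO..OO..OO..O
................
O..OO..OO..OO..O

Derivation:
Op 1 fold_right: fold axis v@8; visible region now rows[0,16) x cols[8,16) = 16x8
Op 2 fold_right: fold axis v@12; visible region now rows[0,16) x cols[12,16) = 16x4
Op 3 fold_up: fold axis h@8; visible region now rows[0,8) x cols[12,16) = 8x4
Op 4 fold_right: fold axis v@14; visible region now rows[0,8) x cols[14,16) = 8x2
Op 5 fold_up: fold axis h@4; visible region now rows[0,4) x cols[14,16) = 4x2
Op 6 cut(0, 1): punch at orig (0,15); cuts so far [(0, 15)]; region rows[0,4) x cols[14,16) = 4x2
Op 7 cut(3, 1): punch at orig (3,15); cuts so far [(0, 15), (3, 15)]; region rows[0,4) x cols[14,16) = 4x2
Op 8 cut(2, 1): punch at orig (2,15); cuts so far [(0, 15), (2, 15), (3, 15)]; region rows[0,4) x cols[14,16) = 4x2
Unfold 1 (reflect across h@4): 6 holes -> [(0, 15), (2, 15), (3, 15), (4, 15), (5, 15), (7, 15)]
Unfold 2 (reflect across v@14): 12 holes -> [(0, 12), (0, 15), (2, 12), (2, 15), (3, 12), (3, 15), (4, 12), (4, 15), (5, 12), (5, 15), (7, 12), (7, 15)]
Unfold 3 (reflect across h@8): 24 holes -> [(0, 12), (0, 15), (2, 12), (2, 15), (3, 12), (3, 15), (4, 12), (4, 15), (5, 12), (5, 15), (7, 12), (7, 15), (8, 12), (8, 15), (10, 12), (10, 15), (11, 12), (11, 15), (12, 12), (12, 15), (13, 12), (13, 15), (15, 12), (15, 15)]
Unfold 4 (reflect across v@12): 48 holes -> [(0, 8), (0, 11), (0, 12), (0, 15), (2, 8), (2, 11), (2, 12), (2, 15), (3, 8), (3, 11), (3, 12), (3, 15), (4, 8), (4, 11), (4, 12), (4, 15), (5, 8), (5, 11), (5, 12), (5, 15), (7, 8), (7, 11), (7, 12), (7, 15), (8, 8), (8, 11), (8, 12), (8, 15), (10, 8), (10, 11), (10, 12), (10, 15), (11, 8), (11, 11), (11, 12), (11, 15), (12, 8), (12, 11), (12, 12), (12, 15), (13, 8), (13, 11), (13, 12), (13, 15), (15, 8), (15, 11), (15, 12), (15, 15)]
Unfold 5 (reflect across v@8): 96 holes -> [(0, 0), (0, 3), (0, 4), (0, 7), (0, 8), (0, 11), (0, 12), (0, 15), (2, 0), (2, 3), (2, 4), (2, 7), (2, 8), (2, 11), (2, 12), (2, 15), (3, 0), (3, 3), (3, 4), (3, 7), (3, 8), (3, 11), (3, 12), (3, 15), (4, 0), (4, 3), (4, 4), (4, 7), (4, 8), (4, 11), (4, 12), (4, 15), (5, 0), (5, 3), (5, 4), (5, 7), (5, 8), (5, 11), (5, 12), (5, 15), (7, 0), (7, 3), (7, 4), (7, 7), (7, 8), (7, 11), (7, 12), (7, 15), (8, 0), (8, 3), (8, 4), (8, 7), (8, 8), (8, 11), (8, 12), (8, 15), (10, 0), (10, 3), (10, 4), (10, 7), (10, 8), (10, 11), (10, 12), (10, 15), (11, 0), (11, 3), (11, 4), (11, 7), (11, 8), (11, 11), (11, 12), (11, 15), (12, 0), (12, 3), (12, 4), (12, 7), (12, 8), (12, 11), (12, 12), (12, 15), (13, 0), (13, 3), (13, 4), (13, 7), (13, 8), (13, 11), (13, 12), (13, 15), (15, 0), (15, 3), (15, 4), (15, 7), (15, 8), (15, 11), (15, 12), (15, 15)]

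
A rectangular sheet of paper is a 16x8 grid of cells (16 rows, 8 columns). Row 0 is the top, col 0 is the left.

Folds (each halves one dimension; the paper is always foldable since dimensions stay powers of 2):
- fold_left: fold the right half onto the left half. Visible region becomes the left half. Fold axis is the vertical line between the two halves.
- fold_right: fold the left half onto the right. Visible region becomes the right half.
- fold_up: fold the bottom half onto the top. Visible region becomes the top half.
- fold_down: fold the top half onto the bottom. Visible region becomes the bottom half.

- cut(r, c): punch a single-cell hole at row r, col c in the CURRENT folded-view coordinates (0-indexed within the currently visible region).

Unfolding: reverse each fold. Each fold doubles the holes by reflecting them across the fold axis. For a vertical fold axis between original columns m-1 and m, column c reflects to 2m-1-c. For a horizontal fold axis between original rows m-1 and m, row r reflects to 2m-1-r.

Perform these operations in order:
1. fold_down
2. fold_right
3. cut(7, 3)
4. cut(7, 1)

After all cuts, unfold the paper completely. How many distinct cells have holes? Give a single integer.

Answer: 8

Derivation:
Op 1 fold_down: fold axis h@8; visible region now rows[8,16) x cols[0,8) = 8x8
Op 2 fold_right: fold axis v@4; visible region now rows[8,16) x cols[4,8) = 8x4
Op 3 cut(7, 3): punch at orig (15,7); cuts so far [(15, 7)]; region rows[8,16) x cols[4,8) = 8x4
Op 4 cut(7, 1): punch at orig (15,5); cuts so far [(15, 5), (15, 7)]; region rows[8,16) x cols[4,8) = 8x4
Unfold 1 (reflect across v@4): 4 holes -> [(15, 0), (15, 2), (15, 5), (15, 7)]
Unfold 2 (reflect across h@8): 8 holes -> [(0, 0), (0, 2), (0, 5), (0, 7), (15, 0), (15, 2), (15, 5), (15, 7)]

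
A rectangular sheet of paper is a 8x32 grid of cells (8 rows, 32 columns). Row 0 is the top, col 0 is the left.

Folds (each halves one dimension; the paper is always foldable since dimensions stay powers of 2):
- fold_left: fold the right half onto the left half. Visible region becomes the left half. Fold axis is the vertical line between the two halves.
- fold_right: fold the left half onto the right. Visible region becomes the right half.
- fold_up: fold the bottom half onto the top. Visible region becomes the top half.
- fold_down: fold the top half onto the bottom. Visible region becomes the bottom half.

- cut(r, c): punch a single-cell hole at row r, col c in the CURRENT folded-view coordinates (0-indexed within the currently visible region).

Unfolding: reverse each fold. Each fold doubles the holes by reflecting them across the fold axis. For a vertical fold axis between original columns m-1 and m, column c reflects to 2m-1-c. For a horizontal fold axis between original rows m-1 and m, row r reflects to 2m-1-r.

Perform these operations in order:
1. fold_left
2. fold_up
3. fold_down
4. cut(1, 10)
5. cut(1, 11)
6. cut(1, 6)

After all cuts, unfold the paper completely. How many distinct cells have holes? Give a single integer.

Answer: 24

Derivation:
Op 1 fold_left: fold axis v@16; visible region now rows[0,8) x cols[0,16) = 8x16
Op 2 fold_up: fold axis h@4; visible region now rows[0,4) x cols[0,16) = 4x16
Op 3 fold_down: fold axis h@2; visible region now rows[2,4) x cols[0,16) = 2x16
Op 4 cut(1, 10): punch at orig (3,10); cuts so far [(3, 10)]; region rows[2,4) x cols[0,16) = 2x16
Op 5 cut(1, 11): punch at orig (3,11); cuts so far [(3, 10), (3, 11)]; region rows[2,4) x cols[0,16) = 2x16
Op 6 cut(1, 6): punch at orig (3,6); cuts so far [(3, 6), (3, 10), (3, 11)]; region rows[2,4) x cols[0,16) = 2x16
Unfold 1 (reflect across h@2): 6 holes -> [(0, 6), (0, 10), (0, 11), (3, 6), (3, 10), (3, 11)]
Unfold 2 (reflect across h@4): 12 holes -> [(0, 6), (0, 10), (0, 11), (3, 6), (3, 10), (3, 11), (4, 6), (4, 10), (4, 11), (7, 6), (7, 10), (7, 11)]
Unfold 3 (reflect across v@16): 24 holes -> [(0, 6), (0, 10), (0, 11), (0, 20), (0, 21), (0, 25), (3, 6), (3, 10), (3, 11), (3, 20), (3, 21), (3, 25), (4, 6), (4, 10), (4, 11), (4, 20), (4, 21), (4, 25), (7, 6), (7, 10), (7, 11), (7, 20), (7, 21), (7, 25)]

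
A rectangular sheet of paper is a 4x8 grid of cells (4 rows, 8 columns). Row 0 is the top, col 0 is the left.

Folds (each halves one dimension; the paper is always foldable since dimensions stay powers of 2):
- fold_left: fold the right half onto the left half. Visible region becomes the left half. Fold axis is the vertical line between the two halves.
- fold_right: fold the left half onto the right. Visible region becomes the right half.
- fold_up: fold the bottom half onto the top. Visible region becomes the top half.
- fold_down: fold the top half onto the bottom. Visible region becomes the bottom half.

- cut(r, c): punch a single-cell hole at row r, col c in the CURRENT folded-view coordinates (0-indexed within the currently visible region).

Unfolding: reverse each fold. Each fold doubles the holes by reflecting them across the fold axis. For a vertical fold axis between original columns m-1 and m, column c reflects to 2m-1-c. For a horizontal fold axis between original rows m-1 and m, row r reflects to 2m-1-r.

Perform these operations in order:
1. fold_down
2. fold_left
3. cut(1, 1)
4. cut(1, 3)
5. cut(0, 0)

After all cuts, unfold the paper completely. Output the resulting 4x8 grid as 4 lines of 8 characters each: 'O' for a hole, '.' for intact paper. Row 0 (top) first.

Answer: .O.OO.O.
O......O
O......O
.O.OO.O.

Derivation:
Op 1 fold_down: fold axis h@2; visible region now rows[2,4) x cols[0,8) = 2x8
Op 2 fold_left: fold axis v@4; visible region now rows[2,4) x cols[0,4) = 2x4
Op 3 cut(1, 1): punch at orig (3,1); cuts so far [(3, 1)]; region rows[2,4) x cols[0,4) = 2x4
Op 4 cut(1, 3): punch at orig (3,3); cuts so far [(3, 1), (3, 3)]; region rows[2,4) x cols[0,4) = 2x4
Op 5 cut(0, 0): punch at orig (2,0); cuts so far [(2, 0), (3, 1), (3, 3)]; region rows[2,4) x cols[0,4) = 2x4
Unfold 1 (reflect across v@4): 6 holes -> [(2, 0), (2, 7), (3, 1), (3, 3), (3, 4), (3, 6)]
Unfold 2 (reflect across h@2): 12 holes -> [(0, 1), (0, 3), (0, 4), (0, 6), (1, 0), (1, 7), (2, 0), (2, 7), (3, 1), (3, 3), (3, 4), (3, 6)]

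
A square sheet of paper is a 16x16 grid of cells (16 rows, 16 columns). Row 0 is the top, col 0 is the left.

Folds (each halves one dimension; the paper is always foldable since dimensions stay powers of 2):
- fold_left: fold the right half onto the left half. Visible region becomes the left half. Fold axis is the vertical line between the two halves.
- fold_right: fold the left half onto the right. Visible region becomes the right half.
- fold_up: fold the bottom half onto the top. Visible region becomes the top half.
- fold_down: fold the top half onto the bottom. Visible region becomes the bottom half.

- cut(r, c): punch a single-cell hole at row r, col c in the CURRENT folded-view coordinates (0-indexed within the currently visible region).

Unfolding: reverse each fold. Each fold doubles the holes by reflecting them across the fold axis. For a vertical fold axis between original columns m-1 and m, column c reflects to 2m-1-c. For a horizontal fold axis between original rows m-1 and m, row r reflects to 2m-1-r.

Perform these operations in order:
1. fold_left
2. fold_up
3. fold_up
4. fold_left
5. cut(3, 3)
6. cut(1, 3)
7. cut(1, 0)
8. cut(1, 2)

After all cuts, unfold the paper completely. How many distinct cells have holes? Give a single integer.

Answer: 64

Derivation:
Op 1 fold_left: fold axis v@8; visible region now rows[0,16) x cols[0,8) = 16x8
Op 2 fold_up: fold axis h@8; visible region now rows[0,8) x cols[0,8) = 8x8
Op 3 fold_up: fold axis h@4; visible region now rows[0,4) x cols[0,8) = 4x8
Op 4 fold_left: fold axis v@4; visible region now rows[0,4) x cols[0,4) = 4x4
Op 5 cut(3, 3): punch at orig (3,3); cuts so far [(3, 3)]; region rows[0,4) x cols[0,4) = 4x4
Op 6 cut(1, 3): punch at orig (1,3); cuts so far [(1, 3), (3, 3)]; region rows[0,4) x cols[0,4) = 4x4
Op 7 cut(1, 0): punch at orig (1,0); cuts so far [(1, 0), (1, 3), (3, 3)]; region rows[0,4) x cols[0,4) = 4x4
Op 8 cut(1, 2): punch at orig (1,2); cuts so far [(1, 0), (1, 2), (1, 3), (3, 3)]; region rows[0,4) x cols[0,4) = 4x4
Unfold 1 (reflect across v@4): 8 holes -> [(1, 0), (1, 2), (1, 3), (1, 4), (1, 5), (1, 7), (3, 3), (3, 4)]
Unfold 2 (reflect across h@4): 16 holes -> [(1, 0), (1, 2), (1, 3), (1, 4), (1, 5), (1, 7), (3, 3), (3, 4), (4, 3), (4, 4), (6, 0), (6, 2), (6, 3), (6, 4), (6, 5), (6, 7)]
Unfold 3 (reflect across h@8): 32 holes -> [(1, 0), (1, 2), (1, 3), (1, 4), (1, 5), (1, 7), (3, 3), (3, 4), (4, 3), (4, 4), (6, 0), (6, 2), (6, 3), (6, 4), (6, 5), (6, 7), (9, 0), (9, 2), (9, 3), (9, 4), (9, 5), (9, 7), (11, 3), (11, 4), (12, 3), (12, 4), (14, 0), (14, 2), (14, 3), (14, 4), (14, 5), (14, 7)]
Unfold 4 (reflect across v@8): 64 holes -> [(1, 0), (1, 2), (1, 3), (1, 4), (1, 5), (1, 7), (1, 8), (1, 10), (1, 11), (1, 12), (1, 13), (1, 15), (3, 3), (3, 4), (3, 11), (3, 12), (4, 3), (4, 4), (4, 11), (4, 12), (6, 0), (6, 2), (6, 3), (6, 4), (6, 5), (6, 7), (6, 8), (6, 10), (6, 11), (6, 12), (6, 13), (6, 15), (9, 0), (9, 2), (9, 3), (9, 4), (9, 5), (9, 7), (9, 8), (9, 10), (9, 11), (9, 12), (9, 13), (9, 15), (11, 3), (11, 4), (11, 11), (11, 12), (12, 3), (12, 4), (12, 11), (12, 12), (14, 0), (14, 2), (14, 3), (14, 4), (14, 5), (14, 7), (14, 8), (14, 10), (14, 11), (14, 12), (14, 13), (14, 15)]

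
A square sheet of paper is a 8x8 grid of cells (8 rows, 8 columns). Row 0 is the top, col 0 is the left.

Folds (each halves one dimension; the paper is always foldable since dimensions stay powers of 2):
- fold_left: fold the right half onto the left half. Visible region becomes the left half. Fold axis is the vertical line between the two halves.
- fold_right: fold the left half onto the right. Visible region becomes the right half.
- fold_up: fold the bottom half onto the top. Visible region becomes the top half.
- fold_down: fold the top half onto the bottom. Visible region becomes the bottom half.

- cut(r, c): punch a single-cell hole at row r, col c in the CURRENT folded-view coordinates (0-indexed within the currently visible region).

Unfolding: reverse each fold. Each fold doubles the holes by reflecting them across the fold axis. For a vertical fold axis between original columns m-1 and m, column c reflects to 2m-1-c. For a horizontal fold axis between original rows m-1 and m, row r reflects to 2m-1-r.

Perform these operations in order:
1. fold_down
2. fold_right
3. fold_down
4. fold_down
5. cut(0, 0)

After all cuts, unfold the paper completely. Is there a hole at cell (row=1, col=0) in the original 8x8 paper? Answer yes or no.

Op 1 fold_down: fold axis h@4; visible region now rows[4,8) x cols[0,8) = 4x8
Op 2 fold_right: fold axis v@4; visible region now rows[4,8) x cols[4,8) = 4x4
Op 3 fold_down: fold axis h@6; visible region now rows[6,8) x cols[4,8) = 2x4
Op 4 fold_down: fold axis h@7; visible region now rows[7,8) x cols[4,8) = 1x4
Op 5 cut(0, 0): punch at orig (7,4); cuts so far [(7, 4)]; region rows[7,8) x cols[4,8) = 1x4
Unfold 1 (reflect across h@7): 2 holes -> [(6, 4), (7, 4)]
Unfold 2 (reflect across h@6): 4 holes -> [(4, 4), (5, 4), (6, 4), (7, 4)]
Unfold 3 (reflect across v@4): 8 holes -> [(4, 3), (4, 4), (5, 3), (5, 4), (6, 3), (6, 4), (7, 3), (7, 4)]
Unfold 4 (reflect across h@4): 16 holes -> [(0, 3), (0, 4), (1, 3), (1, 4), (2, 3), (2, 4), (3, 3), (3, 4), (4, 3), (4, 4), (5, 3), (5, 4), (6, 3), (6, 4), (7, 3), (7, 4)]
Holes: [(0, 3), (0, 4), (1, 3), (1, 4), (2, 3), (2, 4), (3, 3), (3, 4), (4, 3), (4, 4), (5, 3), (5, 4), (6, 3), (6, 4), (7, 3), (7, 4)]

Answer: no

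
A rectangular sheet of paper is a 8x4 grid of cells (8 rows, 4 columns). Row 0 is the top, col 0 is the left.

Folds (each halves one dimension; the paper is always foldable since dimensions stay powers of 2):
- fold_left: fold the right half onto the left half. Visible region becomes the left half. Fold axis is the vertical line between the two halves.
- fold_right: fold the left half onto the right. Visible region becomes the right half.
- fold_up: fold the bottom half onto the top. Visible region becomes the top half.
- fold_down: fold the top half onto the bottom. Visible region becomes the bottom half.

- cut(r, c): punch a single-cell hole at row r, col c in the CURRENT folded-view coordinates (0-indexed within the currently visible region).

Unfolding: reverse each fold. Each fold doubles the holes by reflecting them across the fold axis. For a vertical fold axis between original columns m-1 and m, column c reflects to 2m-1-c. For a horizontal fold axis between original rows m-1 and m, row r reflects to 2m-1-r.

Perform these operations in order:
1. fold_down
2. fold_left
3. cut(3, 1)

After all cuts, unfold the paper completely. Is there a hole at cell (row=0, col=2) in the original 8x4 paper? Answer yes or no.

Op 1 fold_down: fold axis h@4; visible region now rows[4,8) x cols[0,4) = 4x4
Op 2 fold_left: fold axis v@2; visible region now rows[4,8) x cols[0,2) = 4x2
Op 3 cut(3, 1): punch at orig (7,1); cuts so far [(7, 1)]; region rows[4,8) x cols[0,2) = 4x2
Unfold 1 (reflect across v@2): 2 holes -> [(7, 1), (7, 2)]
Unfold 2 (reflect across h@4): 4 holes -> [(0, 1), (0, 2), (7, 1), (7, 2)]
Holes: [(0, 1), (0, 2), (7, 1), (7, 2)]

Answer: yes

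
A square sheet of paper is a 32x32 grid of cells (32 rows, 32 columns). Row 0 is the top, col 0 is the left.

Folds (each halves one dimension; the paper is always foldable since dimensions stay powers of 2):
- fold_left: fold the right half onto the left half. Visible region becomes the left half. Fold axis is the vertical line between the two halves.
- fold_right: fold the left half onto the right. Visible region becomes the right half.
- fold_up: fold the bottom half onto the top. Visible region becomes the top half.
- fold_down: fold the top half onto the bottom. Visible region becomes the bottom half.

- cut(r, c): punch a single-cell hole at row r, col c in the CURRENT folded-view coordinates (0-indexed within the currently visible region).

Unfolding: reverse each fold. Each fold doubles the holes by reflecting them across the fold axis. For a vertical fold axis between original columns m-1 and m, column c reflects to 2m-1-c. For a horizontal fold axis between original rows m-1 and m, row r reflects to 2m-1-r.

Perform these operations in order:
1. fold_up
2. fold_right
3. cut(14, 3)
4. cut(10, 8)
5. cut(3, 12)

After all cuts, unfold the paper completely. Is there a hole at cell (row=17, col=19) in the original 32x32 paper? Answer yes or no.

Answer: yes

Derivation:
Op 1 fold_up: fold axis h@16; visible region now rows[0,16) x cols[0,32) = 16x32
Op 2 fold_right: fold axis v@16; visible region now rows[0,16) x cols[16,32) = 16x16
Op 3 cut(14, 3): punch at orig (14,19); cuts so far [(14, 19)]; region rows[0,16) x cols[16,32) = 16x16
Op 4 cut(10, 8): punch at orig (10,24); cuts so far [(10, 24), (14, 19)]; region rows[0,16) x cols[16,32) = 16x16
Op 5 cut(3, 12): punch at orig (3,28); cuts so far [(3, 28), (10, 24), (14, 19)]; region rows[0,16) x cols[16,32) = 16x16
Unfold 1 (reflect across v@16): 6 holes -> [(3, 3), (3, 28), (10, 7), (10, 24), (14, 12), (14, 19)]
Unfold 2 (reflect across h@16): 12 holes -> [(3, 3), (3, 28), (10, 7), (10, 24), (14, 12), (14, 19), (17, 12), (17, 19), (21, 7), (21, 24), (28, 3), (28, 28)]
Holes: [(3, 3), (3, 28), (10, 7), (10, 24), (14, 12), (14, 19), (17, 12), (17, 19), (21, 7), (21, 24), (28, 3), (28, 28)]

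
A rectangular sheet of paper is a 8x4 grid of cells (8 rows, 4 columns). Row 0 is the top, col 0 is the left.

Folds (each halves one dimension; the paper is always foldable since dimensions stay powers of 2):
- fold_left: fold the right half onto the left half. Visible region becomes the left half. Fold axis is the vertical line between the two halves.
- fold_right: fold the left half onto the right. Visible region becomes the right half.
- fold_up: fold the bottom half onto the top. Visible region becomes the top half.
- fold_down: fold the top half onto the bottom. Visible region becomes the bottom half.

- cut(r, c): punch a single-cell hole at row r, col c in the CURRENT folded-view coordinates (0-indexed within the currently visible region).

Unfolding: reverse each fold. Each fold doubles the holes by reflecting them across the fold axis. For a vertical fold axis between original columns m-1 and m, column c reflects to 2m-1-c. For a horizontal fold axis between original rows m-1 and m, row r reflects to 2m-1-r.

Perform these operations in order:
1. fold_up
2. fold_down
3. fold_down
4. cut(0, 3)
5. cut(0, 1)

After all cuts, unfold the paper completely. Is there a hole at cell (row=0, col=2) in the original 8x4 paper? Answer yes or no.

Op 1 fold_up: fold axis h@4; visible region now rows[0,4) x cols[0,4) = 4x4
Op 2 fold_down: fold axis h@2; visible region now rows[2,4) x cols[0,4) = 2x4
Op 3 fold_down: fold axis h@3; visible region now rows[3,4) x cols[0,4) = 1x4
Op 4 cut(0, 3): punch at orig (3,3); cuts so far [(3, 3)]; region rows[3,4) x cols[0,4) = 1x4
Op 5 cut(0, 1): punch at orig (3,1); cuts so far [(3, 1), (3, 3)]; region rows[3,4) x cols[0,4) = 1x4
Unfold 1 (reflect across h@3): 4 holes -> [(2, 1), (2, 3), (3, 1), (3, 3)]
Unfold 2 (reflect across h@2): 8 holes -> [(0, 1), (0, 3), (1, 1), (1, 3), (2, 1), (2, 3), (3, 1), (3, 3)]
Unfold 3 (reflect across h@4): 16 holes -> [(0, 1), (0, 3), (1, 1), (1, 3), (2, 1), (2, 3), (3, 1), (3, 3), (4, 1), (4, 3), (5, 1), (5, 3), (6, 1), (6, 3), (7, 1), (7, 3)]
Holes: [(0, 1), (0, 3), (1, 1), (1, 3), (2, 1), (2, 3), (3, 1), (3, 3), (4, 1), (4, 3), (5, 1), (5, 3), (6, 1), (6, 3), (7, 1), (7, 3)]

Answer: no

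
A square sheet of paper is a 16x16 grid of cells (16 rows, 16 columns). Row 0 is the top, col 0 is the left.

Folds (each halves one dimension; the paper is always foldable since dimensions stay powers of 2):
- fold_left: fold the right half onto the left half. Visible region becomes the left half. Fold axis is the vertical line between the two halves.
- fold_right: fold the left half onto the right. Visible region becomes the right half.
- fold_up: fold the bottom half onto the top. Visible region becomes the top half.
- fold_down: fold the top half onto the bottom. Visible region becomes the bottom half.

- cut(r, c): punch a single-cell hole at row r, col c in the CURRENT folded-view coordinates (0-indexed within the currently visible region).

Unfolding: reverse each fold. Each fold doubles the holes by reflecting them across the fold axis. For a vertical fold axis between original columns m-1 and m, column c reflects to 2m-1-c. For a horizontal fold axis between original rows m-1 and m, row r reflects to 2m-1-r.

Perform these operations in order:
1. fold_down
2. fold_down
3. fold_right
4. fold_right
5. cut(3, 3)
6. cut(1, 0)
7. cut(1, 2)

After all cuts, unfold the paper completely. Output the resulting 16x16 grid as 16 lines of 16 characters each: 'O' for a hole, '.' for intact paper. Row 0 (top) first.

Answer: O......OO......O
................
.O.OO.O..O.OO.O.
................
................
.O.OO.O..O.OO.O.
................
O......OO......O
O......OO......O
................
.O.OO.O..O.OO.O.
................
................
.O.OO.O..O.OO.O.
................
O......OO......O

Derivation:
Op 1 fold_down: fold axis h@8; visible region now rows[8,16) x cols[0,16) = 8x16
Op 2 fold_down: fold axis h@12; visible region now rows[12,16) x cols[0,16) = 4x16
Op 3 fold_right: fold axis v@8; visible region now rows[12,16) x cols[8,16) = 4x8
Op 4 fold_right: fold axis v@12; visible region now rows[12,16) x cols[12,16) = 4x4
Op 5 cut(3, 3): punch at orig (15,15); cuts so far [(15, 15)]; region rows[12,16) x cols[12,16) = 4x4
Op 6 cut(1, 0): punch at orig (13,12); cuts so far [(13, 12), (15, 15)]; region rows[12,16) x cols[12,16) = 4x4
Op 7 cut(1, 2): punch at orig (13,14); cuts so far [(13, 12), (13, 14), (15, 15)]; region rows[12,16) x cols[12,16) = 4x4
Unfold 1 (reflect across v@12): 6 holes -> [(13, 9), (13, 11), (13, 12), (13, 14), (15, 8), (15, 15)]
Unfold 2 (reflect across v@8): 12 holes -> [(13, 1), (13, 3), (13, 4), (13, 6), (13, 9), (13, 11), (13, 12), (13, 14), (15, 0), (15, 7), (15, 8), (15, 15)]
Unfold 3 (reflect across h@12): 24 holes -> [(8, 0), (8, 7), (8, 8), (8, 15), (10, 1), (10, 3), (10, 4), (10, 6), (10, 9), (10, 11), (10, 12), (10, 14), (13, 1), (13, 3), (13, 4), (13, 6), (13, 9), (13, 11), (13, 12), (13, 14), (15, 0), (15, 7), (15, 8), (15, 15)]
Unfold 4 (reflect across h@8): 48 holes -> [(0, 0), (0, 7), (0, 8), (0, 15), (2, 1), (2, 3), (2, 4), (2, 6), (2, 9), (2, 11), (2, 12), (2, 14), (5, 1), (5, 3), (5, 4), (5, 6), (5, 9), (5, 11), (5, 12), (5, 14), (7, 0), (7, 7), (7, 8), (7, 15), (8, 0), (8, 7), (8, 8), (8, 15), (10, 1), (10, 3), (10, 4), (10, 6), (10, 9), (10, 11), (10, 12), (10, 14), (13, 1), (13, 3), (13, 4), (13, 6), (13, 9), (13, 11), (13, 12), (13, 14), (15, 0), (15, 7), (15, 8), (15, 15)]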